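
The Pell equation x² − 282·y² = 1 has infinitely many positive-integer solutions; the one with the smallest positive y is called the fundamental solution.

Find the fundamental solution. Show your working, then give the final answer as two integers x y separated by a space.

d=282: √d = [16; 1,3,1,4,1,3,1,32] (ℓ=8, even), read p_7/q_7
i=0: a=16 ⇒ p=16, q=1
…
i=3: a=1 ⇒ p=84, q=5
i=4: a=4 ⇒ p=403, q=24
…
i=6: a=3 ⇒ p=1864, q=111
i=7: a=1 ⇒ p=2351, q=140
→ (2351, 140).  Check: 2351²=5527201, 282·140²=5527200, difference 1.

2351 140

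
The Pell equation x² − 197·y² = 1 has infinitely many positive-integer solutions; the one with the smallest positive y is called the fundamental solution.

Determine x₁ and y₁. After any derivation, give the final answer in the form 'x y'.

√197 = [14; 28, …], period ℓ=1 (odd) → k=1
a_0=14:  p_0=14·1+0=14,  q_0=14·0+1=1
a_1=28:  p_1=28·14+1=393,  q_1=28·1+0=28
(x₁, y₁) = (393, 28);  393² − 197·28² = 1 ✓

393 28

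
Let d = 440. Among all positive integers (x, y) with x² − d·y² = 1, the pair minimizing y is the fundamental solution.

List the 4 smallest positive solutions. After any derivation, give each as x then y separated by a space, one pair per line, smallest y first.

√440 = [20; 1,40, …], period ℓ=2 (even) → k=1
k=0  a_k=20  p_k/q_k = 20/1
k=1  a_k=1  p_k/q_k = 21/1
→ (21, 1).  Check: 21²=441, 440·1²=440, difference 1.
k=2:  x_2 = 21·21+440·1·1 = 881,  y_2 = 21·1+1·21 = 42
k=3:  x_3 = 21·881+440·1·42 = 36981,  y_3 = 21·42+1·881 = 1763
k=4:  x_4 = 21·36981+440·1·1763 = 1552321,  y_4 = 21·1763+1·36981 = 74004

21 1
881 42
36981 1763
1552321 74004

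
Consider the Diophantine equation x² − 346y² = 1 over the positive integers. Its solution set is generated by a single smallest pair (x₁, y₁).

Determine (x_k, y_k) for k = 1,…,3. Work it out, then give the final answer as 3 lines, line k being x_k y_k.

d=346: √d = [18; 1,1,1,1,36] (ℓ=5, odd), read p_9/q_9
step 0: (18, 1)  from 18·(1,0) + (0,1)
step 1: (19, 1)  from 1·(18,1) + (1,0)
…
step 5: (3404, 183)  from 36·(93,5) + (56,3)
…
step 7: (6901, 371)  from 1·(3497,188) + (3404,183)
step 8: (10398, 559)  from 1·(6901,371) + (3497,188)
step 9: (17299, 930)  from 1·(10398,559) + (6901,371)
(x₁, y₁) = (17299, 930);  17299² − 346·930² = 1 ✓
k=2:  x_2 = 17299·17299+346·930·930 = 598510801,  y_2 = 17299·930+930·17299 = 32176140
k=3:  x_3 = 17299·598510801+346·930·32176140 = 20707276675699,  y_3 = 17299·32176140+930·598510801 = 1113230090790

17299 930
598510801 32176140
20707276675699 1113230090790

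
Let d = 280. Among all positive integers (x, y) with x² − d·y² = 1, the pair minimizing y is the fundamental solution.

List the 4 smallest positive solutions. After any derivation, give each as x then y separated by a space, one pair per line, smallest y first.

d=280: √d = [16; 1,2,1,2,1,32] (ℓ=6, even), read p_5/q_5
a_0=16:  p_0=16·1+0=16,  q_0=16·0+1=1
a_1=1:  p_1=1·16+1=17,  q_1=1·1+0=1
a_2=2:  p_2=2·17+16=50,  q_2=2·1+1=3
…
a_4=2:  p_4=2·67+50=184,  q_4=2·4+3=11
a_5=1:  p_5=1·184+67=251,  q_5=1·11+4=15
→ (251, 15).  Check: 251²=63001, 280·15²=63000, difference 1.
(x_2, y_2) = (251·251 + 280·15·15, 251·15 + 15·251) = (126001, 7530)
(x_3, y_3) = (251·126001 + 280·15·7530, 251·7530 + 15·126001) = (63252251, 3780045)
(x_4, y_4) = (251·63252251 + 280·15·3780045, 251·3780045 + 15·63252251) = (31752504001, 1897575060)

251 15
126001 7530
63252251 3780045
31752504001 1897575060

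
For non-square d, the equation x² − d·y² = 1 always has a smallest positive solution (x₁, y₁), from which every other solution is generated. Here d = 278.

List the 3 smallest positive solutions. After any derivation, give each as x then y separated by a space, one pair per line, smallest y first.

√278 → a₀=16, period (1,2,16,2,1,32); ℓ=6 even so k=5
a_0=16:  p_0=16·1+0=16,  q_0=16·0+1=1
a_1=1:  p_1=1·16+1=17,  q_1=1·1+0=1
…
a_3=16:  p_3=16·50+17=817,  q_3=16·3+1=49
a_4=2:  p_4=2·817+50=1684,  q_4=2·49+3=101
a_5=1:  p_5=1·1684+817=2501,  q_5=1·101+49=150
fundamental: x₁=2501, y₁=150  (since 6255001 − 278·22500 = 1)
n=2: (2501,150)∘(2501,150) = (2501·2501+278·150·150, 2501·150+150·2501) = (12510001,750300)
n=3: (12510001,750300)∘(2501,150) = (2501·12510001+278·150·750300, 2501·750300+150·12510001) = (62575022501,3753000450)

2501 150
12510001 750300
62575022501 3753000450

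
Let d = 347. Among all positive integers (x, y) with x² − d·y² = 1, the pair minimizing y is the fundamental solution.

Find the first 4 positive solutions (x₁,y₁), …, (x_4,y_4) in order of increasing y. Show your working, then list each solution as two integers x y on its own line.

[18; 1,1,1,2,4,…,1,1,36] for √347; ℓ=14 ⇒ convergent index 13
step 0: (18, 1)  from 18·(1,0) + (0,1)
…
step 2: (37, 2)  from 1·(19,1) + (18,1)
step 3: (56, 3)  from 1·(37,2) + (19,1)
…
step 6: (801, 43)  from 1·(652,35) + (149,8)
step 7: (14269, 766)  from 17·(801,43) + (652,35)
…
step 9: (74549, 4002)  from 4·(15070,809) + (14269,766)
…
step 12: (402885, 21628)  from 1·(238717,12815) + (164168,8813)
step 13: (641602, 34443)  from 1·(402885,21628) + (238717,12815)
(x₁, y₁) = (641602, 34443);  641602² − 347·34443² = 1 ✓
n=2: (641602,34443)∘(641602,34443) = (641602·641602+347·34443·34443, 641602·34443+34443·641602) = (823306252807,44197395372)
n=3: (823306252807,44197395372)∘(641602,34443) = (641602·823306252807+347·34443·44197395372, 641602·44197395372+34443·823306252807) = (1056469876826312026,56714274530897445)
n=4: (1056469876826312026,56714274530897445)∘(641602,34443) = (641602·1056469876826312026+347·34443·56714274530897445, 641602·56714274530897445+34443·1056469876826312026) = (1355666371822207590758497,72775983935101527618408)

641602 34443
823306252807 44197395372
1056469876826312026 56714274530897445
1355666371822207590758497 72775983935101527618408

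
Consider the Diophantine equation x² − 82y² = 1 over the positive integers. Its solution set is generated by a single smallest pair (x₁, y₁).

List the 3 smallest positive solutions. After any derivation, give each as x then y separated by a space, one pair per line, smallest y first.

163 18
53137 5868
17322499 1912950

d=82: √d = [9; 18] (ℓ=1, odd), read p_1/q_1
i=0: a=9 ⇒ p=9, q=1
i=1: a=18 ⇒ p=163, q=18
→ (163, 18).  Check: 163²=26569, 82·18²=26568, difference 1.
k=2:  x_2 = 163·163+82·18·18 = 53137,  y_2 = 163·18+18·163 = 5868
k=3:  x_3 = 163·53137+82·18·5868 = 17322499,  y_3 = 163·5868+18·53137 = 1912950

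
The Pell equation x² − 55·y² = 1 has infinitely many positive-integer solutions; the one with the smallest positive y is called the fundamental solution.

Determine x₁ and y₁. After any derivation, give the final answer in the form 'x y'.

d=55: √d = [7; 2,2,2,14] (ℓ=4, even), read p_3/q_3
k=0  a_k=7  p_k/q_k = 7/1
…
k=2  a_k=2  p_k/q_k = 37/5
k=3  a_k=2  p_k/q_k = 89/12
→ (89, 12).  Check: 89²=7921, 55·12²=7920, difference 1.

89 12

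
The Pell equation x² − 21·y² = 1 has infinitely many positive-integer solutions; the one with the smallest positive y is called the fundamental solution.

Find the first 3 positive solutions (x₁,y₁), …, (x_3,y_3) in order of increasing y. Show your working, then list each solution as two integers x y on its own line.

√21 → a₀=4, period (1,1,2,1,1,8); ℓ=6 even so k=5
a_0=4:  p_0=4·1+0=4,  q_0=4·0+1=1
a_1=1:  p_1=1·4+1=5,  q_1=1·1+0=1
a_2=1:  p_2=1·5+4=9,  q_2=1·1+1=2
…
a_4=1:  p_4=1·23+9=32,  q_4=1·5+2=7
a_5=1:  p_5=1·32+23=55,  q_5=1·7+5=12
→ (55, 12).  Check: 55²=3025, 21·12²=3024, difference 1.
k=2:  x_2 = 55·55+21·12·12 = 6049,  y_2 = 55·12+12·55 = 1320
k=3:  x_3 = 55·6049+21·12·1320 = 665335,  y_3 = 55·1320+12·6049 = 145188

55 12
6049 1320
665335 145188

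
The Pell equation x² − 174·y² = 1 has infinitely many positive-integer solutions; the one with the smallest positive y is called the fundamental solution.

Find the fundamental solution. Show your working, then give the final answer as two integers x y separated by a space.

1451 110

d=174: √d = [13; 5,4,5,26] (ℓ=4, even), read p_3/q_3
i=0: a=13 ⇒ p=13, q=1
…
i=2: a=4 ⇒ p=277, q=21
i=3: a=5 ⇒ p=1451, q=110
fundamental: x₁=1451, y₁=110  (since 2105401 − 174·12100 = 1)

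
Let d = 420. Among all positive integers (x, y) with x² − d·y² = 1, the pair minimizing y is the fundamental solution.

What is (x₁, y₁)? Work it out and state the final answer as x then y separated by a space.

41 2

√420 = [20; 2,40, …], period ℓ=2 (even) → k=1
k=0  a_k=20  p_k/q_k = 20/1
k=1  a_k=2  p_k/q_k = 41/2
fundamental: x₁=41, y₁=2  (since 1681 − 420·4 = 1)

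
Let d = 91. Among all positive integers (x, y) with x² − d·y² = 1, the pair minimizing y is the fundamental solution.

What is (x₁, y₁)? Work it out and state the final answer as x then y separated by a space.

1574 165

√91 = [9; 1,1,5,1,5,1,1,18, …], period ℓ=8 (even) → k=7
i=0: a=9 ⇒ p=9, q=1
i=1: a=1 ⇒ p=10, q=1
i=2: a=1 ⇒ p=19, q=2
…
i=5: a=5 ⇒ p=725, q=76
i=6: a=1 ⇒ p=849, q=89
i=7: a=1 ⇒ p=1574, q=165
→ (1574, 165).  Check: 1574²=2477476, 91·165²=2477475, difference 1.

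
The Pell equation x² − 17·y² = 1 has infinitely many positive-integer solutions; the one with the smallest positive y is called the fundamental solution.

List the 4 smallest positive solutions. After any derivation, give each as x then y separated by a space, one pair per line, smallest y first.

33 8
2177 528
143649 34840
9478657 2298912

d=17: √d = [4; 8] (ℓ=1, odd), read p_1/q_1
a_0=4:  p_0=4·1+0=4,  q_0=4·0+1=1
a_1=8:  p_1=8·4+1=33,  q_1=8·1+0=8
fundamental: x₁=33, y₁=8  (since 1089 − 17·64 = 1)
(33+8√17)^2 = 2177 + 528√17
(33+8√17)^3 = 143649 + 34840√17
(33+8√17)^4 = 9478657 + 2298912√17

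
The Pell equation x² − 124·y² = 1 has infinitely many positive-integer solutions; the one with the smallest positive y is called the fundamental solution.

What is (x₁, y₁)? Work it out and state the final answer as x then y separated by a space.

d=124: √d = [11; 7,2,1,1,1,…,2,7,22] (ℓ=16, even), read p_15/q_15
step 0: (11, 1)  from 11·(1,0) + (0,1)
…
step 2: (167, 15)  from 2·(78,7) + (11,1)
…
step 6: (2383, 214)  from 3·(657,59) + (412,37)
…
step 10: (67292, 6043)  from 3·(17583,1579) + (14543,1306)
step 11: (84875, 7622)  from 1·(67292,6043) + (17583,1579)
step 12: (152167, 13665)  from 1·(84875,7622) + (67292,6043)
step 13: (237042, 21287)  from 1·(152167,13665) + (84875,7622)
step 14: (626251, 56239)  from 2·(237042,21287) + (152167,13665)
step 15: (4620799, 414960)  from 7·(626251,56239) + (237042,21287)
(x₁, y₁) = (4620799, 414960);  4620799² − 124·414960² = 1 ✓

4620799 414960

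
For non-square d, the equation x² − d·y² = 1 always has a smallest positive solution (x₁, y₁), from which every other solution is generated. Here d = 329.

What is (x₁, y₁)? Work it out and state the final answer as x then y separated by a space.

2376415 131016

[18; 7,4,2,1,1,4,1,1,2,4,7,36] for √329; ℓ=12 ⇒ convergent index 11
step 0: (18, 1)  from 18·(1,0) + (0,1)
…
step 4: (1705, 94)  from 1·(1179,65) + (526,29)
…
step 6: (13241, 730)  from 4·(2884,159) + (1705,94)
step 7: (16125, 889)  from 1·(13241,730) + (2884,159)
step 8: (29366, 1619)  from 1·(16125,889) + (13241,730)
step 9: (74857, 4127)  from 2·(29366,1619) + (16125,889)
step 10: (328794, 18127)  from 4·(74857,4127) + (29366,1619)
step 11: (2376415, 131016)  from 7·(328794,18127) + (74857,4127)
fundamental: x₁=2376415, y₁=131016  (since 5647348252225 − 329·17165192256 = 1)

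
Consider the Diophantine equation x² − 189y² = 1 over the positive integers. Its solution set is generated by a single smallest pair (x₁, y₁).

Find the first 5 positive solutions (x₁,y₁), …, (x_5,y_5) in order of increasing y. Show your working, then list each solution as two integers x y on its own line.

[13; 1,2,1,26] for √189; ℓ=4 ⇒ convergent index 3
i=0: a=13 ⇒ p=13, q=1
…
i=2: a=2 ⇒ p=41, q=3
i=3: a=1 ⇒ p=55, q=4
→ (55, 4).  Check: 55²=3025, 189·4²=3024, difference 1.
(55+4√189)^2 = 6049 + 440√189
(55+4√189)^3 = 665335 + 48396√189
(55+4√189)^4 = 73180801 + 5323120√189
(55+4√189)^5 = 8049222775 + 585494804√189

55 4
6049 440
665335 48396
73180801 5323120
8049222775 585494804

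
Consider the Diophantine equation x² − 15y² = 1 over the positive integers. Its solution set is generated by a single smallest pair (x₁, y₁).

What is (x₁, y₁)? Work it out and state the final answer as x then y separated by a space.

√15 → a₀=3, period (1,6); ℓ=2 even so k=1
step 0: (3, 1)  from 3·(1,0) + (0,1)
step 1: (4, 1)  from 1·(3,1) + (1,0)
fundamental: x₁=4, y₁=1  (since 16 − 15·1 = 1)

4 1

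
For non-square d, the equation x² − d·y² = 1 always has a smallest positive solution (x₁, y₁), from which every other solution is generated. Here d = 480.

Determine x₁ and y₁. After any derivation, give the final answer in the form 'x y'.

241 11

√480 = [21; 1,9,1,42, …], period ℓ=4 (even) → k=3
i=0: a=21 ⇒ p=21, q=1
…
i=2: a=9 ⇒ p=219, q=10
i=3: a=1 ⇒ p=241, q=11
→ (241, 11).  Check: 241²=58081, 480·11²=58080, difference 1.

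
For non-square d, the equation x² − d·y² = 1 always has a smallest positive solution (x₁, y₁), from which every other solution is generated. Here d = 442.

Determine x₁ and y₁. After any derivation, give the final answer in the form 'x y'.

√442 = [21; 42, …], period ℓ=1 (odd) → k=1
a_0=21:  p_0=21·1+0=21,  q_0=21·0+1=1
a_1=42:  p_1=42·21+1=883,  q_1=42·1+0=42
→ (883, 42).  Check: 883²=779689, 442·42²=779688, difference 1.

883 42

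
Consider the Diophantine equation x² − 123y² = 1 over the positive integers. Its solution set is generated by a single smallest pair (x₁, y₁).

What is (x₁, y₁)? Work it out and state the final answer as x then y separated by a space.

√123 → a₀=11, period (11,22); ℓ=2 even so k=1
k=0  a_k=11  p_k/q_k = 11/1
k=1  a_k=11  p_k/q_k = 122/11
→ (122, 11).  Check: 122²=14884, 123·11²=14883, difference 1.

122 11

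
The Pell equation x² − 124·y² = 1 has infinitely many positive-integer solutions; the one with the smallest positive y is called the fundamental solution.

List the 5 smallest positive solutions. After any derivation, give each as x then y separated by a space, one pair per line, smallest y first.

√124 = [11; 7,2,1,1,1,…,2,7,22, …], period ℓ=16 (even) → k=15
a_0=11:  p_0=11·1+0=11,  q_0=11·0+1=1
a_1=7:  p_1=7·11+1=78,  q_1=7·1+0=7
a_2=2:  p_2=2·78+11=167,  q_2=2·7+1=15
a_3=1:  p_3=1·167+78=245,  q_3=1·15+7=22
a_4=1:  p_4=1·245+167=412,  q_4=1·22+15=37
a_5=1:  p_5=1·412+245=657,  q_5=1·37+22=59
…
a_7=1:  p_7=1·2383+657=3040,  q_7=1·214+59=273
…
a_9=1:  p_9=1·14543+3040=17583,  q_9=1·1306+273=1579
a_10=3:  p_10=3·17583+14543=67292,  q_10=3·1579+1306=6043
a_11=1:  p_11=1·67292+17583=84875,  q_11=1·6043+1579=7622
…
a_14=2:  p_14=2·237042+152167=626251,  q_14=2·21287+13665=56239
a_15=7:  p_15=7·626251+237042=4620799,  q_15=7·56239+21287=414960
fundamental: x₁=4620799, y₁=414960  (since 21351783398401 − 124·172191801600 = 1)
n=2: (4620799,414960)∘(4620799,414960) = (4620799·4620799+124·414960·414960, 4620799·414960+414960·4620799) = (42703566796801,3834893506080)
n=3: (42703566796801,3834893506080)∘(4620799,414960) = (4620799·42703566796801+124·414960·3834893506080, 4620799·3834893506080+414960·42703566796801) = (394649197502177907199,35440544156001500880)
n=4: (394649197502177907199,35440544156001500880)∘(4620799,414960) = (4620799·394649197502177907199+124·414960·35440544156001500880, 4620799·35440544156001500880+414960·394649197502177907199) = (3647189234337689639247667201,327527261991011323636100160)
n=5: (3647189234337689639247667201,327527261991011323636100160)∘(4620799,414960) = (4620799·3647189234337689639247667201+124·414960·327527261991011323636100160, 4620799·327527261991011323636100160+414960·3647189234337689639247667201) = (33705856733676329245494460531519999,3026875289361570825948579964954800)

4620799 414960
42703566796801 3834893506080
394649197502177907199 35440544156001500880
3647189234337689639247667201 327527261991011323636100160
33705856733676329245494460531519999 3026875289361570825948579964954800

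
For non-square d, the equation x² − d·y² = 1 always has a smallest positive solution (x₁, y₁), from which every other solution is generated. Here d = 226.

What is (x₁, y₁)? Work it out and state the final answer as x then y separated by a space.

451 30

√226 → a₀=15, period (30); ℓ=1 odd so k=1
i=0: a=15 ⇒ p=15, q=1
i=1: a=30 ⇒ p=451, q=30
→ (451, 30).  Check: 451²=203401, 226·30²=203400, difference 1.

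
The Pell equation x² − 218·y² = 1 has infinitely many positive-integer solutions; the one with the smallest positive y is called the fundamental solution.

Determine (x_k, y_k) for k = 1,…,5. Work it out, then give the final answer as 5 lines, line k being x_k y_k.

126003 8534
31753512017 2150619204
8002075549230099 541968943114690
2016571050827526816577 136579425476409948936
508188004226839647389073363 34418834696066196648450926

d=218: √d = [14; 1,3,3,1,28] (ℓ=5, odd), read p_9/q_9
step 0: (14, 1)  from 14·(1,0) + (0,1)
…
step 5: (7220, 489)  from 28·(251,17) + (192,13)
step 6: (7471, 506)  from 1·(7220,489) + (251,17)
step 7: (29633, 2007)  from 3·(7471,506) + (7220,489)
step 8: (96370, 6527)  from 3·(29633,2007) + (7471,506)
step 9: (126003, 8534)  from 1·(96370,6527) + (29633,2007)
(x₁, y₁) = (126003, 8534);  126003² − 218·8534² = 1 ✓
(x_2, y_2) = (126003·126003 + 218·8534·8534, 126003·8534 + 8534·126003) = (31753512017, 2150619204)
(x_3, y_3) = (126003·31753512017 + 218·8534·2150619204, 126003·2150619204 + 8534·31753512017) = (8002075549230099, 541968943114690)
(x_4, y_4) = (126003·8002075549230099 + 218·8534·541968943114690, 126003·541968943114690 + 8534·8002075549230099) = (2016571050827526816577, 136579425476409948936)
(x_5, y_5) = (126003·2016571050827526816577 + 218·8534·136579425476409948936, 126003·136579425476409948936 + 8534·2016571050827526816577) = (508188004226839647389073363, 34418834696066196648450926)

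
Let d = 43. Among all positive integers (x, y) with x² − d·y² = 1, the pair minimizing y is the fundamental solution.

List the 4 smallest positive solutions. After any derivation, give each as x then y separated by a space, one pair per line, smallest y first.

d=43: √d = [6; 1,1,3,1,5,1,3,1,1,12] (ℓ=10, even), read p_9/q_9
k=0  a_k=6  p_k/q_k = 6/1
k=1  a_k=1  p_k/q_k = 7/1
…
k=3  a_k=3  p_k/q_k = 46/7
k=4  a_k=1  p_k/q_k = 59/9
k=5  a_k=5  p_k/q_k = 341/52
…
k=7  a_k=3  p_k/q_k = 1541/235
k=8  a_k=1  p_k/q_k = 1941/296
k=9  a_k=1  p_k/q_k = 3482/531
→ (3482, 531).  Check: 3482²=12124324, 43·531²=12124323, difference 1.
(3482+531√43)^2 = 24248647 + 3697884√43
(3482+531√43)^3 = 168867574226 + 25752063645√43
(3482+531√43)^4 = 1175993762661217 + 179337367525896√43

3482 531
24248647 3697884
168867574226 25752063645
1175993762661217 179337367525896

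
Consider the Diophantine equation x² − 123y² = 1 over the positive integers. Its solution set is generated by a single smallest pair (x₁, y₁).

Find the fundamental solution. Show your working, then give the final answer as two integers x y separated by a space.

122 11

√123 = [11; 11,22, …], period ℓ=2 (even) → k=1
k=0  a_k=11  p_k/q_k = 11/1
k=1  a_k=11  p_k/q_k = 122/11
(x₁, y₁) = (122, 11);  122² − 123·11² = 1 ✓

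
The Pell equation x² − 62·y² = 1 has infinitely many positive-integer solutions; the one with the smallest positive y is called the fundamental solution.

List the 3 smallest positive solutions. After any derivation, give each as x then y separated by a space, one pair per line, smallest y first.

63 8
7937 1008
999999 127000

√62 → a₀=7, period (1,6,1,14); ℓ=4 even so k=3
a_0=7:  p_0=7·1+0=7,  q_0=7·0+1=1
a_1=1:  p_1=1·7+1=8,  q_1=1·1+0=1
a_2=6:  p_2=6·8+7=55,  q_2=6·1+1=7
a_3=1:  p_3=1·55+8=63,  q_3=1·7+1=8
fundamental: x₁=63, y₁=8  (since 3969 − 62·64 = 1)
(63+8√62)^2 = 7937 + 1008√62
(63+8√62)^3 = 999999 + 127000√62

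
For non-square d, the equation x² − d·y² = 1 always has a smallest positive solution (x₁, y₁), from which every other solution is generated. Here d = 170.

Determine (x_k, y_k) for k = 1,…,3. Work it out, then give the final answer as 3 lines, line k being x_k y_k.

d=170: √d = [13; 26] (ℓ=1, odd), read p_1/q_1
k=0  a_k=13  p_k/q_k = 13/1
k=1  a_k=26  p_k/q_k = 339/26
fundamental: x₁=339, y₁=26  (since 114921 − 170·676 = 1)
(x_2, y_2) = (339·339 + 170·26·26, 339·26 + 26·339) = (229841, 17628)
(x_3, y_3) = (339·229841 + 170·26·17628, 339·17628 + 26·229841) = (155831859, 11951758)

339 26
229841 17628
155831859 11951758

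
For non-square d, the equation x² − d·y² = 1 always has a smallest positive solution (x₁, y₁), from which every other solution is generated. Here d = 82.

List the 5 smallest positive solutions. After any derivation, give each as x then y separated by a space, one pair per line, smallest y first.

[9; 18] for √82; ℓ=1 ⇒ convergent index 1
a_0=9:  p_0=9·1+0=9,  q_0=9·0+1=1
a_1=18:  p_1=18·9+1=163,  q_1=18·1+0=18
fundamental: x₁=163, y₁=18  (since 26569 − 82·324 = 1)
(163+18√82)^2 = 53137 + 5868√82
(163+18√82)^3 = 17322499 + 1912950√82
(163+18√82)^4 = 5647081537 + 623615832√82
(163+18√82)^5 = 1840931258563 + 203296848282√82

163 18
53137 5868
17322499 1912950
5647081537 623615832
1840931258563 203296848282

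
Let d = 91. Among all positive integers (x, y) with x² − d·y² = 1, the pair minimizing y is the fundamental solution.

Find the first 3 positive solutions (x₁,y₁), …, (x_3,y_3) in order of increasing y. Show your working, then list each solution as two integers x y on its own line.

[9; 1,1,5,1,5,1,1,18] for √91; ℓ=8 ⇒ convergent index 7
k=0  a_k=9  p_k/q_k = 9/1
k=1  a_k=1  p_k/q_k = 10/1
k=2  a_k=1  p_k/q_k = 19/2
k=3  a_k=5  p_k/q_k = 105/11
…
k=6  a_k=1  p_k/q_k = 849/89
k=7  a_k=1  p_k/q_k = 1574/165
→ (1574, 165).  Check: 1574²=2477476, 91·165²=2477475, difference 1.
(1574+165√91)^2 = 4954951 + 519420√91
(1574+165√91)^3 = 15598184174 + 1635133995√91

1574 165
4954951 519420
15598184174 1635133995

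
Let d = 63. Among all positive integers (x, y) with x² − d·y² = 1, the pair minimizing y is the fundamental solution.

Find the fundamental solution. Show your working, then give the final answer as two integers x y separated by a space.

8 1

√63 = [7; 1,14, …], period ℓ=2 (even) → k=1
k=0  a_k=7  p_k/q_k = 7/1
k=1  a_k=1  p_k/q_k = 8/1
fundamental: x₁=8, y₁=1  (since 64 − 63·1 = 1)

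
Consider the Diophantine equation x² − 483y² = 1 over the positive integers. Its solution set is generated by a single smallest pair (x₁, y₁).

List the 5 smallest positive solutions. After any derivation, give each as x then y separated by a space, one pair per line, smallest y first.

√483 → a₀=21, period (1,42); ℓ=2 even so k=1
a_0=21:  p_0=21·1+0=21,  q_0=21·0+1=1
a_1=1:  p_1=1·21+1=22,  q_1=1·1+0=1
(x₁, y₁) = (22, 1);  22² − 483·1² = 1 ✓
n=2: (22,1)∘(22,1) = (22·22+483·1·1, 22·1+1·22) = (967,44)
n=3: (967,44)∘(22,1) = (22·967+483·1·44, 22·44+1·967) = (42526,1935)
n=4: (42526,1935)∘(22,1) = (22·42526+483·1·1935, 22·1935+1·42526) = (1870177,85096)
n=5: (1870177,85096)∘(22,1) = (22·1870177+483·1·85096, 22·85096+1·1870177) = (82245262,3742289)

22 1
967 44
42526 1935
1870177 85096
82245262 3742289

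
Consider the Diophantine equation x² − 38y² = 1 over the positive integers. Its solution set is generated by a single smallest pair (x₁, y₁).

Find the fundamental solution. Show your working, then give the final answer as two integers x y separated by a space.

37 6

d=38: √d = [6; 6,12] (ℓ=2, even), read p_1/q_1
a_0=6:  p_0=6·1+0=6,  q_0=6·0+1=1
a_1=6:  p_1=6·6+1=37,  q_1=6·1+0=6
(x₁, y₁) = (37, 6);  37² − 38·6² = 1 ✓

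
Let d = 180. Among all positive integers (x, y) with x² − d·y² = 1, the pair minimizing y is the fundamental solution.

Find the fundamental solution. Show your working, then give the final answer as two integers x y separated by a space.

161 12

[13; 2,2,2,26] for √180; ℓ=4 ⇒ convergent index 3
step 0: (13, 1)  from 13·(1,0) + (0,1)
step 1: (27, 2)  from 2·(13,1) + (1,0)
step 2: (67, 5)  from 2·(27,2) + (13,1)
step 3: (161, 12)  from 2·(67,5) + (27,2)
(x₁, y₁) = (161, 12);  161² − 180·12² = 1 ✓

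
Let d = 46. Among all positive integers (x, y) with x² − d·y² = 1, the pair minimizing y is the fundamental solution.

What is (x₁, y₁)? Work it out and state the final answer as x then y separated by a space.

[6; 1,3,1,1,2,6,2,1,1,3,1,12] for √46; ℓ=12 ⇒ convergent index 11
step 0: (6, 1)  from 6·(1,0) + (0,1)
…
step 2: (27, 4)  from 3·(7,1) + (6,1)
…
step 4: (61, 9)  from 1·(34,5) + (27,4)
…
step 6: (997, 147)  from 6·(156,23) + (61,9)
step 7: (2150, 317)  from 2·(997,147) + (156,23)
…
step 10: (19038, 2807)  from 3·(5297,781) + (3147,464)
step 11: (24335, 3588)  from 1·(19038,2807) + (5297,781)
(x₁, y₁) = (24335, 3588);  24335² − 46·3588² = 1 ✓

24335 3588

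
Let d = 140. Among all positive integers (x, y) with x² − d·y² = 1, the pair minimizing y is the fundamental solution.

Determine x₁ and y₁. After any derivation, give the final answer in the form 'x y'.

√140 = [11; 1,4,1,22, …], period ℓ=4 (even) → k=3
a_0=11:  p_0=11·1+0=11,  q_0=11·0+1=1
a_1=1:  p_1=1·11+1=12,  q_1=1·1+0=1
a_2=4:  p_2=4·12+11=59,  q_2=4·1+1=5
a_3=1:  p_3=1·59+12=71,  q_3=1·5+1=6
→ (71, 6).  Check: 71²=5041, 140·6²=5040, difference 1.

71 6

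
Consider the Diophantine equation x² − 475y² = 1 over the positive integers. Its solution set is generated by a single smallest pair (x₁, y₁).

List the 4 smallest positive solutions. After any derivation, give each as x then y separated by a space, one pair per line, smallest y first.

57799 2652
6681448801 306565896
772362118440199 35438404443156
89283516160768675201 4096608676513381392

√475 = [21; 1,3,1,6,2,6,1,3,1,42, …], period ℓ=10 (even) → k=9
i=0: a=21 ⇒ p=21, q=1
…
i=3: a=1 ⇒ p=109, q=5
i=4: a=6 ⇒ p=741, q=34
…
i=6: a=6 ⇒ p=10287, q=472
i=7: a=1 ⇒ p=11878, q=545
i=8: a=3 ⇒ p=45921, q=2107
i=9: a=1 ⇒ p=57799, q=2652
→ (57799, 2652).  Check: 57799²=3340724401, 475·2652²=3340724400, difference 1.
(x_2, y_2) = (57799·57799 + 475·2652·2652, 57799·2652 + 2652·57799) = (6681448801, 306565896)
(x_3, y_3) = (57799·6681448801 + 475·2652·306565896, 57799·306565896 + 2652·6681448801) = (772362118440199, 35438404443156)
(x_4, y_4) = (57799·772362118440199 + 475·2652·35438404443156, 57799·35438404443156 + 2652·772362118440199) = (89283516160768675201, 4096608676513381392)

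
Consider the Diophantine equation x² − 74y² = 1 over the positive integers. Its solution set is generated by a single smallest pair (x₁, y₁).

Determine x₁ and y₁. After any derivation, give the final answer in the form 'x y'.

[8; 1,1,1,1,16] for √74; ℓ=5 ⇒ convergent index 9
a_0=8:  p_0=8·1+0=8,  q_0=8·0+1=1
a_1=1:  p_1=1·8+1=9,  q_1=1·1+0=1
…
a_3=1:  p_3=1·17+9=26,  q_3=1·2+1=3
a_4=1:  p_4=1·26+17=43,  q_4=1·3+2=5
…
a_6=1:  p_6=1·714+43=757,  q_6=1·83+5=88
a_7=1:  p_7=1·757+714=1471,  q_7=1·88+83=171
a_8=1:  p_8=1·1471+757=2228,  q_8=1·171+88=259
a_9=1:  p_9=1·2228+1471=3699,  q_9=1·259+171=430
fundamental: x₁=3699, y₁=430  (since 13682601 − 74·184900 = 1)

3699 430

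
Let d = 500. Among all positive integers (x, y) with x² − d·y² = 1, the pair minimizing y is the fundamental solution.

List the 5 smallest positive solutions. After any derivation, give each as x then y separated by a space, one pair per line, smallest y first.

√500 → a₀=22, period (2,1,3,2,1,…,1,2,44); ℓ=14 even so k=13
step 0: (22, 1)  from 22·(1,0) + (0,1)
…
step 2: (67, 3)  from 1·(45,2) + (22,1)
step 3: (246, 11)  from 3·(67,3) + (45,2)
…
step 5: (805, 36)  from 1·(559,25) + (246,11)
step 6: (1364, 61)  from 1·(805,36) + (559,25)
…
step 8: (15809, 707)  from 1·(14445,646) + (1364,61)
…
step 12: (335522, 15005)  from 1·(259205,11592) + (76317,3413)
step 13: (930249, 41602)  from 2·(335522,15005) + (259205,11592)
(x₁, y₁) = (930249, 41602);  930249² − 500·41602² = 1 ✓
(930249+41602√500)^2 = 1730726404001 + 77400437796√500
(930249+41602√500)^3 = 3220013013190122249 + 144003359718540806√500
(930249+41602√500)^4 = 5990827771012465337616001 + 267917962749548332043592√500
(930249+41602√500)^5 = 11145923086309929722690704506249 + 498460833859465169310720288010√500

930249 41602
1730726404001 77400437796
3220013013190122249 144003359718540806
5990827771012465337616001 267917962749548332043592
11145923086309929722690704506249 498460833859465169310720288010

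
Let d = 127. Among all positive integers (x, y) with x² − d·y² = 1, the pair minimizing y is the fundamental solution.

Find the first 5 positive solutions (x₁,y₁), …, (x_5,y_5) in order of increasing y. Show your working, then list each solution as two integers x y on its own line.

[11; 3,1,2,2,7,11,7,2,2,1,3,22] for √127; ℓ=12 ⇒ convergent index 11
k=0  a_k=11  p_k/q_k = 11/1
k=1  a_k=3  p_k/q_k = 34/3
k=2  a_k=1  p_k/q_k = 45/4
k=3  a_k=2  p_k/q_k = 124/11
k=4  a_k=2  p_k/q_k = 293/26
k=5  a_k=7  p_k/q_k = 2175/193
k=6  a_k=11  p_k/q_k = 24218/2149
k=7  a_k=7  p_k/q_k = 171701/15236
k=8  a_k=2  p_k/q_k = 367620/32621
…
k=10  a_k=1  p_k/q_k = 1274561/113099
k=11  a_k=3  p_k/q_k = 4730624/419775
(x₁, y₁) = (4730624, 419775);  4730624² − 127·419775² = 1 ✓
(4730624+419775√127)^2 = 44757606858751 + 3971595379200√127
(4730624+419775√127)^3 = 423462818377139450624 + 37576248838264821825√127
(4730624+419775√127)^4 = 4006486743445029115330560001 + 355518209168531397366758400√127
(4730624+419775√127)^5 = 37906364688445371364544653008890624 + 3363645945459311770024609913661375√127

4730624 419775
44757606858751 3971595379200
423462818377139450624 37576248838264821825
4006486743445029115330560001 355518209168531397366758400
37906364688445371364544653008890624 3363645945459311770024609913661375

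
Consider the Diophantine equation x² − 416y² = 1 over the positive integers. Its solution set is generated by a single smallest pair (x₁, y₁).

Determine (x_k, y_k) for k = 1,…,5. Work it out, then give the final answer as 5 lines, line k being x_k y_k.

[20; 2,1,1,9,1,1,2,40] for √416; ℓ=8 ⇒ convergent index 7
a_0=20:  p_0=20·1+0=20,  q_0=20·0+1=1
a_1=2:  p_1=2·20+1=41,  q_1=2·1+0=2
a_2=1:  p_2=1·41+20=61,  q_2=1·2+1=3
…
a_4=9:  p_4=9·102+61=979,  q_4=9·5+3=48
a_5=1:  p_5=1·979+102=1081,  q_5=1·48+5=53
a_6=1:  p_6=1·1081+979=2060,  q_6=1·53+48=101
a_7=2:  p_7=2·2060+1081=5201,  q_7=2·101+53=255
fundamental: x₁=5201, y₁=255  (since 27050401 − 416·65025 = 1)
n=2: (5201,255)∘(5201,255) = (5201·5201+416·255·255, 5201·255+255·5201) = (54100801,2652510)
n=3: (54100801,2652510)∘(5201,255) = (5201·54100801+416·255·2652510, 5201·2652510+255·54100801) = (562756526801,27591408765)
n=4: (562756526801,27591408765)∘(5201,255) = (5201·562756526801+416·255·27591408765, 5201·27591408765+255·562756526801) = (5853793337683201,287005831321020)
n=5: (5853793337683201,287005831321020)∘(5201,255) = (5201·5853793337683201+416·255·287005831321020, 5201·287005831321020+255·5853793337683201) = (60891157735824130001,2985434629809841275)

5201 255
54100801 2652510
562756526801 27591408765
5853793337683201 287005831321020
60891157735824130001 2985434629809841275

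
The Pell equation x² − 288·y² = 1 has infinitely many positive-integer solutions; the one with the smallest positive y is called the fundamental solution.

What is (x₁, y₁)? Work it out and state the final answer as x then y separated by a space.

17 1

√288 → a₀=16, period (1,32); ℓ=2 even so k=1
i=0: a=16 ⇒ p=16, q=1
i=1: a=1 ⇒ p=17, q=1
→ (17, 1).  Check: 17²=289, 288·1²=288, difference 1.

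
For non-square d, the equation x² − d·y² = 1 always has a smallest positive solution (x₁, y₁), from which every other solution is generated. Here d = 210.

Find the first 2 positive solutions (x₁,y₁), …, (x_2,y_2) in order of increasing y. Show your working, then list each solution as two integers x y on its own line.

29 2
1681 116

√210 → a₀=14, period (2,28); ℓ=2 even so k=1
k=0  a_k=14  p_k/q_k = 14/1
k=1  a_k=2  p_k/q_k = 29/2
fundamental: x₁=29, y₁=2  (since 841 − 210·4 = 1)
n=2: (29,2)∘(29,2) = (29·29+210·2·2, 29·2+2·29) = (1681,116)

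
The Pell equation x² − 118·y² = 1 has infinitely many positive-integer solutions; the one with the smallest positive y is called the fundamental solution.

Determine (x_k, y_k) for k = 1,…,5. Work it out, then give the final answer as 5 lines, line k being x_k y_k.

√118 = [10; 1,6,3,2,10,2,3,6,1,20, …], period ℓ=10 (even) → k=9
i=0: a=10 ⇒ p=10, q=1
i=1: a=1 ⇒ p=11, q=1
i=2: a=6 ⇒ p=76, q=7
i=3: a=3 ⇒ p=239, q=22
i=4: a=2 ⇒ p=554, q=51
…
i=7: a=3 ⇒ p=42115, q=3877
i=8: a=6 ⇒ p=264802, q=24377
i=9: a=1 ⇒ p=306917, q=28254
→ (306917, 28254).  Check: 306917²=94198044889, 118·28254²=94198044888, difference 1.
k=2:  x_2 = 306917·306917+118·28254·28254 = 188396089777,  y_2 = 306917·28254+28254·306917 = 17343265836
k=3:  x_3 = 306917·188396089777+118·28254·17343265836 = 115643925371868101,  y_3 = 306917·17343265836+28254·188396089777 = 10645886241146970
k=4:  x_4 = 306917·115643925371868101+118·28254·10645886241146970 = 70986173286526887819457,  y_4 = 306917·10645886241146970+28254·115643925371868101 = 6534806934930865917144
k=5:  x_5 = 306917·70986173286526887819457+118·28254·6534806934930865917144 = 43573726693046301732396700037,  y_5 = 306917·6534806934930865917144+28254·70986173286526887819457 = 4011286680085707263143023126

306917 28254
188396089777 17343265836
115643925371868101 10645886241146970
70986173286526887819457 6534806934930865917144
43573726693046301732396700037 4011286680085707263143023126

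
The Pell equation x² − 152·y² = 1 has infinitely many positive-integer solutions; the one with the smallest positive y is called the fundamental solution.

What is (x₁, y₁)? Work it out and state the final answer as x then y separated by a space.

√152 = [12; 3,24, …], period ℓ=2 (even) → k=1
step 0: (12, 1)  from 12·(1,0) + (0,1)
step 1: (37, 3)  from 3·(12,1) + (1,0)
(x₁, y₁) = (37, 3);  37² − 152·3² = 1 ✓

37 3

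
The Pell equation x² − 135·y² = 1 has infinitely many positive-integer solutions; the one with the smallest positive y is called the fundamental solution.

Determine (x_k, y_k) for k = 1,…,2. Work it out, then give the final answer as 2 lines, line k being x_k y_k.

d=135: √d = [11; 1,1,1,1,1,1,1,22] (ℓ=8, even), read p_7/q_7
i=0: a=11 ⇒ p=11, q=1
i=1: a=1 ⇒ p=12, q=1
i=2: a=1 ⇒ p=23, q=2
i=3: a=1 ⇒ p=35, q=3
i=4: a=1 ⇒ p=58, q=5
i=5: a=1 ⇒ p=93, q=8
i=6: a=1 ⇒ p=151, q=13
i=7: a=1 ⇒ p=244, q=21
fundamental: x₁=244, y₁=21  (since 59536 − 135·441 = 1)
k=2:  x_2 = 244·244+135·21·21 = 119071,  y_2 = 244·21+21·244 = 10248

244 21
119071 10248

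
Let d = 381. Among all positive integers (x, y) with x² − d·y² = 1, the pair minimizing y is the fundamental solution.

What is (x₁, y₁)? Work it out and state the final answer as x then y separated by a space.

1015 52

√381 = [19; 1,1,12,1,1,38, …], period ℓ=6 (even) → k=5
k=0  a_k=19  p_k/q_k = 19/1
k=1  a_k=1  p_k/q_k = 20/1
…
k=3  a_k=12  p_k/q_k = 488/25
k=4  a_k=1  p_k/q_k = 527/27
k=5  a_k=1  p_k/q_k = 1015/52
(x₁, y₁) = (1015, 52);  1015² − 381·52² = 1 ✓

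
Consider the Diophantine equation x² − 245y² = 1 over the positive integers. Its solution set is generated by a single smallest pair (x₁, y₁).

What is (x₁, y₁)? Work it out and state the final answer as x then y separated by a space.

√245 = [15; 1,1,1,7,6,7,1,1,1,30, …], period ℓ=10 (even) → k=9
step 0: (15, 1)  from 15·(1,0) + (0,1)
…
step 2: (31, 2)  from 1·(16,1) + (15,1)
step 3: (47, 3)  from 1·(31,2) + (16,1)
step 4: (360, 23)  from 7·(47,3) + (31,2)
…
step 6: (15809, 1010)  from 7·(2207,141) + (360,23)
step 7: (18016, 1151)  from 1·(15809,1010) + (2207,141)
step 8: (33825, 2161)  from 1·(18016,1151) + (15809,1010)
step 9: (51841, 3312)  from 1·(33825,2161) + (18016,1151)
fundamental: x₁=51841, y₁=3312  (since 2687489281 − 245·10969344 = 1)

51841 3312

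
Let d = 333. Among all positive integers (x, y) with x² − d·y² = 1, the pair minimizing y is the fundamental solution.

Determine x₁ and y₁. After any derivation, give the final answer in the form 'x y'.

[18; 4,36] for √333; ℓ=2 ⇒ convergent index 1
k=0  a_k=18  p_k/q_k = 18/1
k=1  a_k=4  p_k/q_k = 73/4
(x₁, y₁) = (73, 4);  73² − 333·4² = 1 ✓

73 4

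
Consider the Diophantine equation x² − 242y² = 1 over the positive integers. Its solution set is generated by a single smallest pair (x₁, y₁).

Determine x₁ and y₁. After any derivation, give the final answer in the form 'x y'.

[15; 1,1,3,1,14,1,3,1,1,30] for √242; ℓ=10 ⇒ convergent index 9
step 0: (15, 1)  from 15·(1,0) + (0,1)
step 1: (16, 1)  from 1·(15,1) + (1,0)
step 2: (31, 2)  from 1·(16,1) + (15,1)
step 3: (109, 7)  from 3·(31,2) + (16,1)
…
step 6: (2209, 142)  from 1·(2069,133) + (140,9)
…
step 8: (10905, 701)  from 1·(8696,559) + (2209,142)
step 9: (19601, 1260)  from 1·(10905,701) + (8696,559)
fundamental: x₁=19601, y₁=1260  (since 384199201 − 242·1587600 = 1)

19601 1260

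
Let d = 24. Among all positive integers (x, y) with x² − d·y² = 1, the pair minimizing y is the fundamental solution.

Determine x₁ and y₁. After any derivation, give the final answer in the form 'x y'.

5 1

[4; 1,8] for √24; ℓ=2 ⇒ convergent index 1
step 0: (4, 1)  from 4·(1,0) + (0,1)
step 1: (5, 1)  from 1·(4,1) + (1,0)
→ (5, 1).  Check: 5²=25, 24·1²=24, difference 1.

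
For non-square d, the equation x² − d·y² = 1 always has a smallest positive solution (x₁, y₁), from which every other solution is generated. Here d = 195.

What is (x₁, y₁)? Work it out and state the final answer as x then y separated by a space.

√195 → a₀=13, period (1,26); ℓ=2 even so k=1
step 0: (13, 1)  from 13·(1,0) + (0,1)
step 1: (14, 1)  from 1·(13,1) + (1,0)
fundamental: x₁=14, y₁=1  (since 196 − 195·1 = 1)

14 1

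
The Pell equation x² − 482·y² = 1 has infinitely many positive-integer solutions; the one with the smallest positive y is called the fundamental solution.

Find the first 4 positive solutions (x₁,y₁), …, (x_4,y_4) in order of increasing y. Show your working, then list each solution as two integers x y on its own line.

483 22
466577 21252
450712899 20529410
435388193857 19831388808

√482 = [21; 1,20,1,42, …], period ℓ=4 (even) → k=3
k=0  a_k=21  p_k/q_k = 21/1
k=1  a_k=1  p_k/q_k = 22/1
k=2  a_k=20  p_k/q_k = 461/21
k=3  a_k=1  p_k/q_k = 483/22
fundamental: x₁=483, y₁=22  (since 233289 − 482·484 = 1)
(483+22√482)^2 = 466577 + 21252√482
(483+22√482)^3 = 450712899 + 20529410√482
(483+22√482)^4 = 435388193857 + 19831388808√482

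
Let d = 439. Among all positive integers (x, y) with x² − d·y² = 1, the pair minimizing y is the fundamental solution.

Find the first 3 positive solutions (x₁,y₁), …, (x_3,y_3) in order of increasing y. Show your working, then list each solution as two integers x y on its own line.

440 21
387199 18480
340734680 16262379

√439 → a₀=20, period (1,19,1,40); ℓ=4 even so k=3
step 0: (20, 1)  from 20·(1,0) + (0,1)
step 1: (21, 1)  from 1·(20,1) + (1,0)
step 2: (419, 20)  from 19·(21,1) + (20,1)
step 3: (440, 21)  from 1·(419,20) + (21,1)
(x₁, y₁) = (440, 21);  440² − 439·21² = 1 ✓
(440+21√439)^2 = 387199 + 18480√439
(440+21√439)^3 = 340734680 + 16262379√439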